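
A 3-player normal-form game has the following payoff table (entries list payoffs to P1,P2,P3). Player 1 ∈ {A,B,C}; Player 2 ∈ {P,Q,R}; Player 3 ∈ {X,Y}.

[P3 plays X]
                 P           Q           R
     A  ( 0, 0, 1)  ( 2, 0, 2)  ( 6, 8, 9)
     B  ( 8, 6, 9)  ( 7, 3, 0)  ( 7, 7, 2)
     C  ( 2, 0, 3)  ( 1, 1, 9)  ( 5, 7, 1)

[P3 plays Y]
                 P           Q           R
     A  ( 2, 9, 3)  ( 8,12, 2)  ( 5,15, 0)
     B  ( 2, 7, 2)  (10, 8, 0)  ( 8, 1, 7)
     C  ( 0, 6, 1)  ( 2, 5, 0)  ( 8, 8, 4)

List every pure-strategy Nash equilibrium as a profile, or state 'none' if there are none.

NE set: (B,Q,Y), (C,R,Y)

(A,P,X): not NE [P1→B gives 8>0; P2→R gives 8>0; P3→Y gives 3>1]
(A,P,Y): not NE [P2→R gives 15>9]
(A,Q,X): not NE [P1→B gives 7>2; P2→R gives 8>0]
(A,Q,Y): not NE [P1→B gives 10>8; P2→R gives 15>12]
(A,R,X): not NE [P1→B gives 7>6]
(A,R,Y): not NE [P1→C gives 8>5; P3→X gives 9>0]
(B,P,X): not NE [P2→R gives 7>6]
(B,P,Y): not NE [P2→Q gives 8>7; P3→X gives 9>2]
(B,Q,X): not NE [P2→R gives 7>3]
(B,Q,Y): NE
(B,R,X): not NE [P3→Y gives 7>2]
(B,R,Y): not NE [P2→Q gives 8>1]
(C,P,X): not NE [P1→B gives 8>2; P2→R gives 7>0]
(C,P,Y): not NE [P1→B gives 2>0; P2→R gives 8>6; P3→X gives 3>1]
(C,Q,X): not NE [P1→B gives 7>1; P2→R gives 7>1]
(C,Q,Y): not NE [P1→B gives 10>2; P2→R gives 8>5; P3→X gives 9>0]
(C,R,X): not NE [P1→B gives 7>5; P3→Y gives 4>1]
(C,R,Y): NE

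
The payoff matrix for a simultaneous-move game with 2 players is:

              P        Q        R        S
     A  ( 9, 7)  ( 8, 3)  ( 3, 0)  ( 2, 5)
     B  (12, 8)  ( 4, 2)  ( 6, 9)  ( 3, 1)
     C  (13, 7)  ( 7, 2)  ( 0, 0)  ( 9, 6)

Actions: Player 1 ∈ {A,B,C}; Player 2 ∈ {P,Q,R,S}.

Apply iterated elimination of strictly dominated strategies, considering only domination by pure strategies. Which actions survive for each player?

P2 drop Q (P beats it: A:7>3 B:8>2 C:7>2)
P1 drop A (B beats it: P:12>9 R:6>3 S:3>2)
P2 drop S (P beats it: B:8>1 C:7>6)
P1→{B,C} P2→{P,R}

IESDS → P1:{B,C} P2:{P,R}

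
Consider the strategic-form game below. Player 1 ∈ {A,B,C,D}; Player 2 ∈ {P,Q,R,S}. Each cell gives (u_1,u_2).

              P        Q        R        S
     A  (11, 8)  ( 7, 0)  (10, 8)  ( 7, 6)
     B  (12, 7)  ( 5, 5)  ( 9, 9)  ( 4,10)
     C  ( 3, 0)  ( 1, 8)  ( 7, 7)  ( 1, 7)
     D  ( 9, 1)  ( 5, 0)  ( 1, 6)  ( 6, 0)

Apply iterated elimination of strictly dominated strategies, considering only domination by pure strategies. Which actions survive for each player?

Remaining: P1:{A,B} P2:{P,R,S}

P1 drop C (A beats it: P:11>3 Q:7>1 R:10>7 S:7>1)
P1 drop D (A beats it: P:11>9 Q:7>5 R:10>1 S:7>6)
P2 drop Q (P beats it: A:8>0 B:7>5)
P1→{A,B} P2→{P,R,S}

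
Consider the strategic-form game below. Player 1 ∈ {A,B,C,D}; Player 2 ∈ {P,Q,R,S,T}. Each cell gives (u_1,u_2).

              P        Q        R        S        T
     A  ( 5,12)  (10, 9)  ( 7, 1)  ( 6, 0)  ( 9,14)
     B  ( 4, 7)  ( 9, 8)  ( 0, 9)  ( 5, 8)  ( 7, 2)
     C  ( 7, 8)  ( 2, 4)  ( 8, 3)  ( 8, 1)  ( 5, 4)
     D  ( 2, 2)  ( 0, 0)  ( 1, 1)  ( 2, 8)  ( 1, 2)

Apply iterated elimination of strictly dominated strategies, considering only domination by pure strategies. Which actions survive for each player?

Survivors P1:{A,C} P2:{P,T}

P1 drop B (A beats it: P:5>4 Q:10>9 R:7>0 S:6>5 T:9>7)
P1 drop D (A beats it: P:5>2 Q:10>0 R:7>1 S:6>2 T:9>1)
P2 drop Q (P beats it: A:12>9 C:8>4)
P2 drop R (P beats it: A:12>1 C:8>3)
P2 drop S (P beats it: A:12>0 C:8>1)
P1→{A,C} P2→{P,T}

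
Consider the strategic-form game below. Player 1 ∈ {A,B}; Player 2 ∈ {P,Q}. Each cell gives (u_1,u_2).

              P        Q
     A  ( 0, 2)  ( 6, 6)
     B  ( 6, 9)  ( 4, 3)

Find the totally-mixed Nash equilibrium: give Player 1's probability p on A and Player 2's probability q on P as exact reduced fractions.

P1 indiff ⇒ q·0+(1-q)·6 = q·6+(1-q)·4 ⇒ q(-6) = (1-q)(-2) ⇒ q = 1/4
P2 indiff ⇒ p·2+(1-p)·9 = p·6+(1-p)·3 ⇒ p(-4) = (1-p)(-6) ⇒ p = 3/5

P1 mixes 3/5 on A; P2 mixes 1/4 on P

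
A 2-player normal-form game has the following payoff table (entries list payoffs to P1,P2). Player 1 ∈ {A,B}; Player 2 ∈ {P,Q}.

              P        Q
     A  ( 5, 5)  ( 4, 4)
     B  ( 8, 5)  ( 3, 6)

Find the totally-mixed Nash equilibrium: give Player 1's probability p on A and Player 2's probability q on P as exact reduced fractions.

P1 indiff ⇒ q·5+(1-q)·4 = q·8+(1-q)·3 ⇒ q(-3) = (1-q)(-1) ⇒ q = 1/4
P2 indiff ⇒ p·5+(1-p)·5 = p·4+(1-p)·6 ⇒ p(1) = (1-p)(1) ⇒ p = 1/2

p=1/2, q=1/4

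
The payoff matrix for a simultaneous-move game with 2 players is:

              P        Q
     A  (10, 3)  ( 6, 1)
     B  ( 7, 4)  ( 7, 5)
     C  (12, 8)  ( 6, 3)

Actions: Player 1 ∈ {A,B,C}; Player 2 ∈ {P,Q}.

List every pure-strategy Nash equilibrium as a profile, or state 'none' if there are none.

(A,P): not NE [P1→C gives 12>10]
(A,Q): not NE [P1→B gives 7>6; P2→P gives 3>1]
(B,P): not NE [P1→C gives 12>7; P2→Q gives 5>4]
(B,Q): NE
(C,P): NE
(C,Q): not NE [P1→B gives 7>6; P2→P gives 8>3]

Nash profiles: (B,Q), (C,P)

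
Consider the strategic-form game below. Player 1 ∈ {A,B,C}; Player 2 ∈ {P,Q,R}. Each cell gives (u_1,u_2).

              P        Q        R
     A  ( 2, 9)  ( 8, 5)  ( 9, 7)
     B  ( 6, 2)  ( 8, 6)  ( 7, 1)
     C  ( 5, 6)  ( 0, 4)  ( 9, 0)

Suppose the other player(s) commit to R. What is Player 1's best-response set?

BR_1 = {A,C}

u_1(A vs R) = 9
u_1(B vs R) = 7
u_1(C vs R) = 9
max payoff 9 at {A,C}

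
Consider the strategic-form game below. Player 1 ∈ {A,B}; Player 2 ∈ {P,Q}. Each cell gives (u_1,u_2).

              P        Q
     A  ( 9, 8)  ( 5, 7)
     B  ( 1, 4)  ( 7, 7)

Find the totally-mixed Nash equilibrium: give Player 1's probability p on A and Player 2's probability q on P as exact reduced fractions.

p=3/4, q=1/5

P1 indiff ⇒ q·9+(1-q)·5 = q·1+(1-q)·7 ⇒ q(8) = (1-q)(2) ⇒ q = 1/5
P2 indiff ⇒ p·8+(1-p)·4 = p·7+(1-p)·7 ⇒ p(1) = (1-p)(3) ⇒ p = 3/4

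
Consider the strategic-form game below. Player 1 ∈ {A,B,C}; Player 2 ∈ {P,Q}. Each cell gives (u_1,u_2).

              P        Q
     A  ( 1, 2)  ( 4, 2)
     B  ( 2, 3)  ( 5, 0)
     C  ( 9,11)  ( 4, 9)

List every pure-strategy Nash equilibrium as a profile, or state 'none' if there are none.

PSNE = {(C,P)}

(A,P): not NE [P1→C gives 9>1]
(A,Q): not NE [P1→B gives 5>4]
(B,P): not NE [P1→C gives 9>2]
(B,Q): not NE [P2→P gives 3>0]
(C,P): NE
(C,Q): not NE [P1→B gives 5>4; P2→P gives 11>9]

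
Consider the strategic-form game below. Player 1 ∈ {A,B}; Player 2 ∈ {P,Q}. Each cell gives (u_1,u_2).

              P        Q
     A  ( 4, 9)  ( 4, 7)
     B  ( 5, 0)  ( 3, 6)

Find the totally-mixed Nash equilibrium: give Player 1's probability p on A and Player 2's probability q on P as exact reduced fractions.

P1 indiff ⇒ q·4+(1-q)·4 = q·5+(1-q)·3 ⇒ q(-1) = (1-q)(-1) ⇒ q = 1/2
P2 indiff ⇒ p·9+(1-p)·0 = p·7+(1-p)·6 ⇒ p(2) = (1-p)(6) ⇒ p = 3/4

P1 mixes 3/4 on A; P2 mixes 1/2 on P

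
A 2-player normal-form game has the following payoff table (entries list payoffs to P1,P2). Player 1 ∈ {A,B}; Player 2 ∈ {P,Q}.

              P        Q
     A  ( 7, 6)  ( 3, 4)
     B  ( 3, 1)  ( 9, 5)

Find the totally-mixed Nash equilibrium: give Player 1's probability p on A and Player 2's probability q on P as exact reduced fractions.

P1 indiff ⇒ q·7+(1-q)·3 = q·3+(1-q)·9 ⇒ q(4) = (1-q)(6) ⇒ q = 3/5
P2 indiff ⇒ p·6+(1-p)·1 = p·4+(1-p)·5 ⇒ p(2) = (1-p)(4) ⇒ p = 2/3

p=2/3, q=3/5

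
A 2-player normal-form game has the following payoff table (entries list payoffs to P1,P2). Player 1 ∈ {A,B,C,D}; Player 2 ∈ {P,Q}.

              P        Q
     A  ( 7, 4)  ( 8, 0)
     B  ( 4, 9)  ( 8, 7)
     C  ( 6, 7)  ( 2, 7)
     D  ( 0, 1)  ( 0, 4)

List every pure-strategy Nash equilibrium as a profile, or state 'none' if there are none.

(A,P): NE
(A,Q): not NE [P2→P gives 4>0]
(B,P): not NE [P1→A gives 7>4]
(B,Q): not NE [P2→P gives 9>7]
(C,P): not NE [P1→A gives 7>6]
(C,Q): not NE [P1→B gives 8>2]
(D,P): not NE [P1→A gives 7>0; P2→Q gives 4>1]
(D,Q): not NE [P1→B gives 8>0]

Nash profiles: (A,P)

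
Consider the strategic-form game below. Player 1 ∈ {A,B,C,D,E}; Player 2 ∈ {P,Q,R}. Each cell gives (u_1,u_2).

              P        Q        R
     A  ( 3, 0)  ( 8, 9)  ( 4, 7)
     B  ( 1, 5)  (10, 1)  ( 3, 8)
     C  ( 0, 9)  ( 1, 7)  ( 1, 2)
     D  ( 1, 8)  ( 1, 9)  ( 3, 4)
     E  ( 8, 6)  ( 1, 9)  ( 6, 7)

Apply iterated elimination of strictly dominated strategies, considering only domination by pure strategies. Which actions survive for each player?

IESDS → P1:{A,B,E} P2:{Q,R}

P1 drop C (A beats it: P:3>0 Q:8>1 R:4>1)
P1 drop D (A beats it: P:3>1 Q:8>1 R:4>3)
P2 drop P (R beats it: A:7>0 B:8>5 E:7>6)
P1→{A,B,E} P2→{Q,R}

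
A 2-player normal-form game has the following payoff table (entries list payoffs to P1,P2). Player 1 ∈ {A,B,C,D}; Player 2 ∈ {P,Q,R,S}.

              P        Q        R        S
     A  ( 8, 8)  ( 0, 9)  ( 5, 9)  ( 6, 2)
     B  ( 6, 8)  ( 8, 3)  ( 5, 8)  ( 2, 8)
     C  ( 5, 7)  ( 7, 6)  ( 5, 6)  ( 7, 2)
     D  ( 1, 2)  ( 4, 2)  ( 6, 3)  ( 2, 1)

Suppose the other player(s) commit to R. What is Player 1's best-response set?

BR_1 = {D}

u_1(A vs R) = 5
u_1(B vs R) = 5
u_1(C vs R) = 5
u_1(D vs R) = 6
max payoff 6 at {D}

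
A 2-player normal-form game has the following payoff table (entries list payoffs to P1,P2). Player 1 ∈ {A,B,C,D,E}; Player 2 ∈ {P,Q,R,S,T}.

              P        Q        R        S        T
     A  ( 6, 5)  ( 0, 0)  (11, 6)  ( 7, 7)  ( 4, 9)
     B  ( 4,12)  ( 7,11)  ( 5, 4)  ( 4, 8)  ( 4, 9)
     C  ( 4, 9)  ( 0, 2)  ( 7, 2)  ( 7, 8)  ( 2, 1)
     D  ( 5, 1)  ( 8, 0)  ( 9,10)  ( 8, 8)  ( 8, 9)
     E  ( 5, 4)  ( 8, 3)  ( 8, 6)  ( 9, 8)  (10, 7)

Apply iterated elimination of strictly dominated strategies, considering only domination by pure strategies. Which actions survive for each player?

P1 drop B (D beats it: P:5>4 Q:8>7 R:9>5 S:8>4 T:8>4)
P1 drop C (D beats it: P:5>4 Q:8>0 R:9>7 S:8>7 T:8>2)
P2 drop P (R beats it: A:6>5 D:10>1 E:6>4)
P2 drop Q (R beats it: A:6>0 D:10>0 E:6>3)
P1→{A,D,E} P2→{R,S,T}

Remaining: P1:{A,D,E} P2:{R,S,T}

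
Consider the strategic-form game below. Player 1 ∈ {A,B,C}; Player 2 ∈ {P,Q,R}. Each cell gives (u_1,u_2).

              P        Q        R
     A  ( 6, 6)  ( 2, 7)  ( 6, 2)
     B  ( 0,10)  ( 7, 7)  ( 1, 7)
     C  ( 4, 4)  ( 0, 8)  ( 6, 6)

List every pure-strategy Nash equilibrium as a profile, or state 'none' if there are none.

(A,P): not NE [P2→Q gives 7>6]
(A,Q): not NE [P1→B gives 7>2]
(A,R): not NE [P2→Q gives 7>2]
(B,P): not NE [P1→A gives 6>0]
(B,Q): not NE [P2→P gives 10>7]
(B,R): not NE [P1→C gives 6>1; P2→P gives 10>7]
(C,P): not NE [P1→A gives 6>4; P2→Q gives 8>4]
(C,Q): not NE [P1→B gives 7>0]
(C,R): not NE [P2→Q gives 8>6]

PSNE: ∅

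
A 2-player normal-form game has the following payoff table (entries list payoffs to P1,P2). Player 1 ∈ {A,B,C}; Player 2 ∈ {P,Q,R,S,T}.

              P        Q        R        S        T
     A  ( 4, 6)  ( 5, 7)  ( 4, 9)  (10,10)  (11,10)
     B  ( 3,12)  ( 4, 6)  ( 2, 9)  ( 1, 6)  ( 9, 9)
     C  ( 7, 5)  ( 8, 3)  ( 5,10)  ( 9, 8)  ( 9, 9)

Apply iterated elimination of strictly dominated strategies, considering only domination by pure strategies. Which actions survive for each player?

Survivors P1:{A,C} P2:{R,S,T}

P1 drop B (A beats it: P:4>3 Q:5>4 R:4>2 S:10>1 T:11>9)
P2 drop P (R beats it: A:9>6 C:10>5)
P2 drop Q (R beats it: A:9>7 C:10>3)
P1→{A,C} P2→{R,S,T}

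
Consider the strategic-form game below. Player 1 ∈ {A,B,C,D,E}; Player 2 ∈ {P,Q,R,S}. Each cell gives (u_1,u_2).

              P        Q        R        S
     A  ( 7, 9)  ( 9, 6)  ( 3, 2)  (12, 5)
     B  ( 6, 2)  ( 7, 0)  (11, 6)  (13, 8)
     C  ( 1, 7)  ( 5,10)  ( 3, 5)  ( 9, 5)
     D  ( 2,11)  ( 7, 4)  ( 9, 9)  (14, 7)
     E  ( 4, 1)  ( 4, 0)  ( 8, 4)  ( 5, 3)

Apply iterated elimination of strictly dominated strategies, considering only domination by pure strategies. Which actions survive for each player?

IESDS → P1:{A,B,D} P2:{P,R,S}

P1 drop C (B beats it: P:6>1 Q:7>5 R:11>3 S:13>9)
P1 drop E (B beats it: P:6>4 Q:7>4 R:11>8 S:13>5)
P2 drop Q (P beats it: A:9>6 B:2>0 D:11>4)
P1→{A,B,D} P2→{P,R,S}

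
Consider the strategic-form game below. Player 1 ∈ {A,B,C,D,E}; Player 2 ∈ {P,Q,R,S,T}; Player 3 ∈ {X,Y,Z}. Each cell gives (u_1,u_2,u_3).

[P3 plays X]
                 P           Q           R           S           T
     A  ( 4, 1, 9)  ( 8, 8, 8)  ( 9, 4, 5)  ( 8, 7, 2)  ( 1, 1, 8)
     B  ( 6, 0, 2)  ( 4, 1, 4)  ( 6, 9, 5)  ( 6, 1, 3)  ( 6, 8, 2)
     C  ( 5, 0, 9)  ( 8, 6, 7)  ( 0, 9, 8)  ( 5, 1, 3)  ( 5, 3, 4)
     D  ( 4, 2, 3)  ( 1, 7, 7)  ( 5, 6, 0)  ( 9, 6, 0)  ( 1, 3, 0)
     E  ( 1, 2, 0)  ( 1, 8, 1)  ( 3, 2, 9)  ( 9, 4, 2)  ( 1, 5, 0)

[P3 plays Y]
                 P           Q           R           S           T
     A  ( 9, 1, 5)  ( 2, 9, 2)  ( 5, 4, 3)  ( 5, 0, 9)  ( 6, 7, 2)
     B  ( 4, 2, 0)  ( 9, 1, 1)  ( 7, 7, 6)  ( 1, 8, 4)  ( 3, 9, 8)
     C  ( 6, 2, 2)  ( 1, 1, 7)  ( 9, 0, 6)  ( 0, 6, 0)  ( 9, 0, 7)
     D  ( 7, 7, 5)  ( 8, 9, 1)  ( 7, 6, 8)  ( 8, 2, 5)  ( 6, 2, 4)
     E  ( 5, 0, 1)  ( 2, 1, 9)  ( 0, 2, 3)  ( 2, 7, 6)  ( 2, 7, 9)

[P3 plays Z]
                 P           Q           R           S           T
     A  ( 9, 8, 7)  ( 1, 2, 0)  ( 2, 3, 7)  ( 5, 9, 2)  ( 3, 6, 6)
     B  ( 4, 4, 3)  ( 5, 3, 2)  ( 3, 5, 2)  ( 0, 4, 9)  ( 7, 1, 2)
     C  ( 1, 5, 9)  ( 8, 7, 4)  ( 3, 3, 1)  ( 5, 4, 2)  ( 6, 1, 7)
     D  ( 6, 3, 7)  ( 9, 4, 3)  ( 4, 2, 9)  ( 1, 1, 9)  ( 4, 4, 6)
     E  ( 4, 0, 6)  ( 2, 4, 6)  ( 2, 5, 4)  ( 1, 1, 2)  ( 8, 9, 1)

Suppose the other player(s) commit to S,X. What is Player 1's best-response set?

u_1(A vs S,X) = 8
u_1(B vs S,X) = 6
u_1(C vs S,X) = 5
u_1(D vs S,X) = 9
u_1(E vs S,X) = 9
max payoff 9 at {D,E}

argmax u_1 = {D,E}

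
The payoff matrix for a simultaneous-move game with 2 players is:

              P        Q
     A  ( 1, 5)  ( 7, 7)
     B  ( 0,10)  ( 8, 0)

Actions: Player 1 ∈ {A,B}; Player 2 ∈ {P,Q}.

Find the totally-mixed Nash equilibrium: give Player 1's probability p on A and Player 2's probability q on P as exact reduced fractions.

P1 indiff ⇒ q·1+(1-q)·7 = q·0+(1-q)·8 ⇒ q(1) = (1-q)(1) ⇒ q = 1/2
P2 indiff ⇒ p·5+(1-p)·10 = p·7+(1-p)·0 ⇒ p(-2) = (1-p)(-10) ⇒ p = 5/6

p=5/6, q=1/2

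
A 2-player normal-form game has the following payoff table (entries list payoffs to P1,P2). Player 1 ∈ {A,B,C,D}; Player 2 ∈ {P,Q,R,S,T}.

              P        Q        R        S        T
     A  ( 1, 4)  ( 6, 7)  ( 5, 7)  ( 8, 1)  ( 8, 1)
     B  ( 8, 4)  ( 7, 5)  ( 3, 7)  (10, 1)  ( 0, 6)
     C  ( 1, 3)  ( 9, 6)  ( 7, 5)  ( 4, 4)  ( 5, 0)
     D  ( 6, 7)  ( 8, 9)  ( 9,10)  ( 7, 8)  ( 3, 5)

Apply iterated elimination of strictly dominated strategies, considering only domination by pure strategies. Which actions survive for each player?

IESDS → P1:{C,D} P2:{Q,R}

P2 drop P (Q beats it: A:7>4 B:5>4 C:6>3 D:9>7)
P2 drop S (Q beats it: A:7>1 B:5>1 C:6>4 D:9>8)
P1 drop B (C beats it: Q:9>7 R:7>3 T:5>0)
P2 drop T (Q beats it: A:7>1 C:6>0 D:9>5)
P1 drop A (C beats it: Q:9>6 R:7>5)
P1→{C,D} P2→{Q,R}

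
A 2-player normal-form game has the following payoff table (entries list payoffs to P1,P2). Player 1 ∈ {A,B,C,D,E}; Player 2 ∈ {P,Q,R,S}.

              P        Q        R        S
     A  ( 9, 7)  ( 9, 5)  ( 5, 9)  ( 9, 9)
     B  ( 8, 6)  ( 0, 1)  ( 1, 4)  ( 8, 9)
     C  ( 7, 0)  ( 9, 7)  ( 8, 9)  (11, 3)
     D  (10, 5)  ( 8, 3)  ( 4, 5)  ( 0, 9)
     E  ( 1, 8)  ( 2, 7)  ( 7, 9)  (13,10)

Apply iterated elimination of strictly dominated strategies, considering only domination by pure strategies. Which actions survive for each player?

Remaining: P1:{C,E} P2:{R,S}

P1 drop B (A beats it: P:9>8 Q:9>0 R:5>1 S:9>8)
P2 drop P (S beats it: A:9>7 C:3>0 D:9>5 E:10>8)
P1 drop D (A beats it: Q:9>8 R:5>4 S:9>0)
P2 drop Q (R beats it: A:9>5 C:9>7 E:9>7)
P1 drop A (C beats it: R:8>5 S:11>9)
P1→{C,E} P2→{R,S}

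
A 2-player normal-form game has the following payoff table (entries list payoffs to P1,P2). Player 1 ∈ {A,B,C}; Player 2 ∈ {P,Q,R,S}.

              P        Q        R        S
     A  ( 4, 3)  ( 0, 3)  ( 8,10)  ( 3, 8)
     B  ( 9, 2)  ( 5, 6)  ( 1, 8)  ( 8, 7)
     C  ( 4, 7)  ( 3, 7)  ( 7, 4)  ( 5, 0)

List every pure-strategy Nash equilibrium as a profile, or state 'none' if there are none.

(A,P): not NE [P1→B gives 9>4; P2→R gives 10>3]
(A,Q): not NE [P1→B gives 5>0; P2→R gives 10>3]
(A,R): NE
(A,S): not NE [P1→B gives 8>3; P2→R gives 10>8]
(B,P): not NE [P2→R gives 8>2]
(B,Q): not NE [P2→R gives 8>6]
(B,R): not NE [P1→A gives 8>1]
(B,S): not NE [P2→R gives 8>7]
(C,P): not NE [P1→B gives 9>4]
(C,Q): not NE [P1→B gives 5>3]
(C,R): not NE [P1→A gives 8>7; P2→Q gives 7>4]
(C,S): not NE [P1→B gives 8>5; P2→Q gives 7>0]

NE set: (A,R)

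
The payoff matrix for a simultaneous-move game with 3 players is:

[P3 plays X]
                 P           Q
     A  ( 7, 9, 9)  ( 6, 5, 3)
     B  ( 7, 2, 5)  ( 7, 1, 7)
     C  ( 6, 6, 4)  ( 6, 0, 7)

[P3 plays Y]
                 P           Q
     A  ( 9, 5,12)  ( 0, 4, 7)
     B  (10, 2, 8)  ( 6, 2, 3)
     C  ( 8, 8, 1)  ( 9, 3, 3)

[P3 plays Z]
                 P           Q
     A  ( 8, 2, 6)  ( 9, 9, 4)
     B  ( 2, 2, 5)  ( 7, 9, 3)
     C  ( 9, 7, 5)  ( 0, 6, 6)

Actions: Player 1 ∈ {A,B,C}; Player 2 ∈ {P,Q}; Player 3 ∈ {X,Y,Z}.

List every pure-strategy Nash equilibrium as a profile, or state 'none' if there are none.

NE set: (B,P,Y), (C,P,Z)

(A,P,X): not NE [P3→Y gives 12>9]
(A,P,Y): not NE [P1→B gives 10>9]
(A,P,Z): not NE [P1→C gives 9>8; P2→Q gives 9>2; P3→Y gives 12>6]
(A,Q,X): not NE [P1→B gives 7>6; P2→P gives 9>5; P3→Y gives 7>3]
(A,Q,Y): not NE [P1→C gives 9>0; P2→P gives 5>4]
(A,Q,Z): not NE [P3→Y gives 7>4]
(B,P,X): not NE [P3→Y gives 8>5]
(B,P,Y): NE
(B,P,Z): not NE [P1→C gives 9>2; P2→Q gives 9>2; P3→Y gives 8>5]
(B,Q,X): not NE [P2→P gives 2>1]
(B,Q,Y): not NE [P1→C gives 9>6; P3→X gives 7>3]
(B,Q,Z): not NE [P1→A gives 9>7; P3→X gives 7>3]
(C,P,X): not NE [P1→B gives 7>6; P3→Z gives 5>4]
(C,P,Y): not NE [P1→B gives 10>8; P3→Z gives 5>1]
(C,P,Z): NE
(C,Q,X): not NE [P1→B gives 7>6; P2→P gives 6>0]
(C,Q,Y): not NE [P2→P gives 8>3; P3→X gives 7>3]
(C,Q,Z): not NE [P1→A gives 9>0; P2→P gives 7>6; P3→X gives 7>6]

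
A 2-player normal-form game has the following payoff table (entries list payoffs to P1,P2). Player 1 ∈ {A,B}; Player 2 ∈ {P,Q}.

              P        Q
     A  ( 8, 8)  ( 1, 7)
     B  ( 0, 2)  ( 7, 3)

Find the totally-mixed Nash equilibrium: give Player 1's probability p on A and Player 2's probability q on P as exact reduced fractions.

p=1/2, q=3/7

P1 indiff ⇒ q·8+(1-q)·1 = q·0+(1-q)·7 ⇒ q(8) = (1-q)(6) ⇒ q = 3/7
P2 indiff ⇒ p·8+(1-p)·2 = p·7+(1-p)·3 ⇒ p(1) = (1-p)(1) ⇒ p = 1/2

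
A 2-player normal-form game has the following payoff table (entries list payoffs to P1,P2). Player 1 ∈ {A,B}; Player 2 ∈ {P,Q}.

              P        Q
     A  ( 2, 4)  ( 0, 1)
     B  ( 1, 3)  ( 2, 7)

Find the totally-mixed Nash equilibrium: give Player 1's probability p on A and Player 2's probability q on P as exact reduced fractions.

(p,q) = (4/7, 2/3)

P1 indiff ⇒ q·2+(1-q)·0 = q·1+(1-q)·2 ⇒ q(1) = (1-q)(2) ⇒ q = 2/3
P2 indiff ⇒ p·4+(1-p)·3 = p·1+(1-p)·7 ⇒ p(3) = (1-p)(4) ⇒ p = 4/7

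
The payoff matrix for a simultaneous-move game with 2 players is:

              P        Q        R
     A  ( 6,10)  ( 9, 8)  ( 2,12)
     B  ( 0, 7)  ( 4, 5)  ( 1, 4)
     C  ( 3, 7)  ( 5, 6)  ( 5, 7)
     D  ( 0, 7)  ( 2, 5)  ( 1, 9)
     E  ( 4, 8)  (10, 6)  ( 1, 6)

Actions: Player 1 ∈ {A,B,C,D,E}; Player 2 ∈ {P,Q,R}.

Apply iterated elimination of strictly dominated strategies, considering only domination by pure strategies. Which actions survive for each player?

P1 drop B (A beats it: P:6>0 Q:9>4 R:2>1)
P1 drop D (A beats it: P:6>0 Q:9>2 R:2>1)
P2 drop Q (P beats it: A:10>8 C:7>6 E:8>6)
P1 drop E (A beats it: P:6>4 R:2>1)
P1→{A,C} P2→{P,R}

IESDS → P1:{A,C} P2:{P,R}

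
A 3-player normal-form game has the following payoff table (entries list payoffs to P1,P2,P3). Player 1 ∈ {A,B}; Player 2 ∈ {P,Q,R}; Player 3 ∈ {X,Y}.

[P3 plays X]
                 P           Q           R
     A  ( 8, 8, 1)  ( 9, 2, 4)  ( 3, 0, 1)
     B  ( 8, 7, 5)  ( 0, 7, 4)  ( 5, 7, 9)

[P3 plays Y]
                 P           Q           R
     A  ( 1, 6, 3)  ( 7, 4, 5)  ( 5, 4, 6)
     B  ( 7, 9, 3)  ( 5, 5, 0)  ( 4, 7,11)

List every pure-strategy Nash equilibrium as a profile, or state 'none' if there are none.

Nash profiles: (B,P,X)

(A,P,X): not NE [P3→Y gives 3>1]
(A,P,Y): not NE [P1→B gives 7>1]
(A,Q,X): not NE [P2→P gives 8>2; P3→Y gives 5>4]
(A,Q,Y): not NE [P2→P gives 6>4]
(A,R,X): not NE [P1→B gives 5>3; P2→P gives 8>0; P3→Y gives 6>1]
(A,R,Y): not NE [P2→P gives 6>4]
(B,P,X): NE
(B,P,Y): not NE [P3→X gives 5>3]
(B,Q,X): not NE [P1→A gives 9>0]
(B,Q,Y): not NE [P1→A gives 7>5; P2→P gives 9>5; P3→X gives 4>0]
(B,R,X): not NE [P3→Y gives 11>9]
(B,R,Y): not NE [P1→A gives 5>4; P2→P gives 9>7]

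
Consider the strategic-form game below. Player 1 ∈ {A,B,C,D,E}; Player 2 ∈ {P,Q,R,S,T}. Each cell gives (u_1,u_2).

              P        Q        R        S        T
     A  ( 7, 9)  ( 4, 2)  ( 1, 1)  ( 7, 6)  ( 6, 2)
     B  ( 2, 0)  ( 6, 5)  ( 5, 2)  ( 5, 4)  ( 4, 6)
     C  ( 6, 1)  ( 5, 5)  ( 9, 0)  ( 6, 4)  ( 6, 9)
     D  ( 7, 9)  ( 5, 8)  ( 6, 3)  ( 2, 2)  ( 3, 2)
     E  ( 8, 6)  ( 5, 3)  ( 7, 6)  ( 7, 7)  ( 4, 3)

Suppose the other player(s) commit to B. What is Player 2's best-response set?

u_2(P vs B) = 0
u_2(Q vs B) = 5
u_2(R vs B) = 2
u_2(S vs B) = 4
u_2(T vs B) = 6
max payoff 6 at {T}

BR_2 = {T}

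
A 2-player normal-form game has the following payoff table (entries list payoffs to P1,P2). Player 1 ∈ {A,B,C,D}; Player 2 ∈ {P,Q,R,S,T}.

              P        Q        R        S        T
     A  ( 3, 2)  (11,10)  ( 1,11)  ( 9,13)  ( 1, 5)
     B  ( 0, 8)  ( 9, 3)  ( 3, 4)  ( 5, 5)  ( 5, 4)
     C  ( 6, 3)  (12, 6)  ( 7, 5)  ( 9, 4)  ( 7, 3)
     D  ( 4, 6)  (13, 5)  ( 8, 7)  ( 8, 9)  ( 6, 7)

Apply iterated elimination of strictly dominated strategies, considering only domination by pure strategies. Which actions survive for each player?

Survivors P1:{A,C,D} P2:{Q,R,S}

P1 drop B (C beats it: P:6>0 Q:12>9 R:7>3 S:9>5 T:7>5)
P2 drop P (R beats it: A:11>2 C:5>3 D:7>6)
P2 drop T (S beats it: A:13>5 C:4>3 D:9>7)
P1→{A,C,D} P2→{Q,R,S}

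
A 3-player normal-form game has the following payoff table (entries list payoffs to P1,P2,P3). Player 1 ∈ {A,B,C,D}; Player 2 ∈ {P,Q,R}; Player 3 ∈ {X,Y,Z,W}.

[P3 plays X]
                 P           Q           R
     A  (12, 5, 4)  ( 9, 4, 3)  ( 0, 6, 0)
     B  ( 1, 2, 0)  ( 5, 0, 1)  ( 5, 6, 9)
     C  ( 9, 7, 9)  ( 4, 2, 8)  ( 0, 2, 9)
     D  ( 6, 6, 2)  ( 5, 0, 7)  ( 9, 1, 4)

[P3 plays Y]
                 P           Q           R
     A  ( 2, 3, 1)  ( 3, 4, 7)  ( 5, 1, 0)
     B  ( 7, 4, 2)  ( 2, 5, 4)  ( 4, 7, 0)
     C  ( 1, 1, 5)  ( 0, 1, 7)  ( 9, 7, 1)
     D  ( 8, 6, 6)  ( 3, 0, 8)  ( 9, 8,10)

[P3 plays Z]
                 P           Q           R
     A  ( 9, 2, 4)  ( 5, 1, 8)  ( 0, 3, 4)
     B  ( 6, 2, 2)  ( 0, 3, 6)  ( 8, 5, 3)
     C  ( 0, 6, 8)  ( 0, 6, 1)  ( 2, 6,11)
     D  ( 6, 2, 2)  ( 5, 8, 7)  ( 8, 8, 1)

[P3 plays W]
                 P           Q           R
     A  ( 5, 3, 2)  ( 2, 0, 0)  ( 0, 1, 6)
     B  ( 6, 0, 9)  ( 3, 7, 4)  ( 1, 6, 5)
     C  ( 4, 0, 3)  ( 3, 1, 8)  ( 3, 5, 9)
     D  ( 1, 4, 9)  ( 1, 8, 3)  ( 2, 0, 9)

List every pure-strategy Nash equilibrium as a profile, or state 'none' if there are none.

NE set: (D,R,Y)

(A,P,X): not NE [P2→R gives 6>5]
(A,P,Y): not NE [P1→D gives 8>2; P2→Q gives 4>3; P3→Z gives 4>1]
(A,P,Z): not NE [P2→R gives 3>2]
(A,P,W): not NE [P1→B gives 6>5; P3→Z gives 4>2]
(A,Q,X): not NE [P2→R gives 6>4; P3→Z gives 8>3]
(A,Q,Y): not NE [P3→Z gives 8>7]
(A,Q,Z): not NE [P2→R gives 3>1]
(A,Q,W): not NE [P1→C gives 3>2; P2→P gives 3>0; P3→Z gives 8>0]
(A,R,X): not NE [P1→D gives 9>0; P3→W gives 6>0]
(A,R,Y): not NE [P1→D gives 9>5; P2→Q gives 4>1; P3→W gives 6>0]
(A,R,Z): not NE [P1→D gives 8>0; P3→W gives 6>4]
(A,R,W): not NE [P1→C gives 3>0; P2→P gives 3>1]
(B,P,X): not NE [P1→A gives 12>1; P2→R gives 6>2; P3→W gives 9>0]
(B,P,Y): not NE [P1→D gives 8>7; P2→R gives 7>4; P3→W gives 9>2]
(B,P,Z): not NE [P1→A gives 9>6; P2→R gives 5>2; P3→W gives 9>2]
(B,P,W): not NE [P2→Q gives 7>0]
(B,Q,X): not NE [P1→A gives 9>5; P2→R gives 6>0; P3→Z gives 6>1]
(B,Q,Y): not NE [P1→D gives 3>2; P2→R gives 7>5; P3→Z gives 6>4]
(B,Q,Z): not NE [P1→D gives 5>0; P2→R gives 5>3]
(B,Q,W): not NE [P3→Z gives 6>4]
(B,R,X): not NE [P1→D gives 9>5]
(B,R,Y): not NE [P1→D gives 9>4; P3→X gives 9>0]
(B,R,Z): not NE [P3→X gives 9>3]
(B,R,W): not NE [P1→C gives 3>1; P2→Q gives 7>6; P3→X gives 9>5]
(C,P,X): not NE [P1→A gives 12>9]
(C,P,Y): not NE [P1→D gives 8>1; P2→R gives 7>1; P3→X gives 9>5]
(C,P,Z): not NE [P1→A gives 9>0; P3→X gives 9>8]
(C,P,W): not NE [P1→B gives 6>4; P2→R gives 5>0; P3→X gives 9>3]
(C,Q,X): not NE [P1→A gives 9>4; P2→P gives 7>2]
(C,Q,Y): not NE [P1→D gives 3>0; P2→R gives 7>1; P3→W gives 8>7]
(C,Q,Z): not NE [P1→D gives 5>0; P3→W gives 8>1]
(C,Q,W): not NE [P2→R gives 5>1]
(C,R,X): not NE [P1→D gives 9>0; P2→P gives 7>2; P3→Z gives 11>9]
(C,R,Y): not NE [P3→Z gives 11>1]
(C,R,Z): not NE [P1→D gives 8>2]
(C,R,W): not NE [P3→Z gives 11>9]
(D,P,X): not NE [P1→A gives 12>6; P3→W gives 9>2]
(D,P,Y): not NE [P2→R gives 8>6; P3→W gives 9>6]
(D,P,Z): not NE [P1→A gives 9>6; P2→R gives 8>2; P3→W gives 9>2]
(D,P,W): not NE [P1→B gives 6>1; P2→Q gives 8>4]
(D,Q,X): not NE [P1→A gives 9>5; P2→P gives 6>0; P3→Y gives 8>7]
(D,Q,Y): not NE [P2→R gives 8>0]
(D,Q,Z): not NE [P3→Y gives 8>7]
(D,Q,W): not NE [P1→C gives 3>1; P3→Y gives 8>3]
(D,R,X): not NE [P2→P gives 6>1; P3→Y gives 10>4]
(D,R,Y): NE
(D,R,Z): not NE [P3→Y gives 10>1]
(D,R,W): not NE [P1→C gives 3>2; P2→Q gives 8>0; P3→Y gives 10>9]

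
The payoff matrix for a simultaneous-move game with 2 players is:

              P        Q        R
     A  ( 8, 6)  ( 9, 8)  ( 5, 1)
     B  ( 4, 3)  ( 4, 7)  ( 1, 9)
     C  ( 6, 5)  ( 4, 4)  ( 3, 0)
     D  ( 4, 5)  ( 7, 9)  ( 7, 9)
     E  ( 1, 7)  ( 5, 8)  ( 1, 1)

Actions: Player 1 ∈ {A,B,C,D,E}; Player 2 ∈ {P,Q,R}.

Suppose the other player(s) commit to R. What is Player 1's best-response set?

u_1(A vs R) = 5
u_1(B vs R) = 1
u_1(C vs R) = 3
u_1(D vs R) = 7
u_1(E vs R) = 1
max payoff 7 at {D}

BR_1 = {D}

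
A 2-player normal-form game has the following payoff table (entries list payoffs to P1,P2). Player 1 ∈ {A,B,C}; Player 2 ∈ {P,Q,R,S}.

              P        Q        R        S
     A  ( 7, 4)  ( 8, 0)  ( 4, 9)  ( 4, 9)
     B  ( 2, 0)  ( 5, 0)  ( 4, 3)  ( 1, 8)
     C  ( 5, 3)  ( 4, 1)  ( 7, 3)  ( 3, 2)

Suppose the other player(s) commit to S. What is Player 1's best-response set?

u_1(A vs S) = 4
u_1(B vs S) = 1
u_1(C vs S) = 3
max payoff 4 at {A}

P1 best: {A}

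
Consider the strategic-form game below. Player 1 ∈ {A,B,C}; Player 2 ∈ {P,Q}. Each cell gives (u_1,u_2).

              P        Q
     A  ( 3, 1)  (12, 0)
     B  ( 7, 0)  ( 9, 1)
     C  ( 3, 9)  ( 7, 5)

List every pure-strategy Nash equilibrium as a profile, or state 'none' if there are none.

PSNE: ∅

(A,P): not NE [P1→B gives 7>3]
(A,Q): not NE [P2→P gives 1>0]
(B,P): not NE [P2→Q gives 1>0]
(B,Q): not NE [P1→A gives 12>9]
(C,P): not NE [P1→B gives 7>3]
(C,Q): not NE [P1→A gives 12>7; P2→P gives 9>5]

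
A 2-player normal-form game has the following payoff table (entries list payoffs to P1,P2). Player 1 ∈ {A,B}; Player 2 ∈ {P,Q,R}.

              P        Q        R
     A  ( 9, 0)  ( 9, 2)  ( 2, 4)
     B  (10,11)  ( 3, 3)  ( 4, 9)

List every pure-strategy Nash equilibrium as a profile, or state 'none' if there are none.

(A,P): not NE [P1→B gives 10>9; P2→R gives 4>0]
(A,Q): not NE [P2→R gives 4>2]
(A,R): not NE [P1→B gives 4>2]
(B,P): NE
(B,Q): not NE [P1→A gives 9>3; P2→P gives 11>3]
(B,R): not NE [P2→P gives 11>9]

NE set: (B,P)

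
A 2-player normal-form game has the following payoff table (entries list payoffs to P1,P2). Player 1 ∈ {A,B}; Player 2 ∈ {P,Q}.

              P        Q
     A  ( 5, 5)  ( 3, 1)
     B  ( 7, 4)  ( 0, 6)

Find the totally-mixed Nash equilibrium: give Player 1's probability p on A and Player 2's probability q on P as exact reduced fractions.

P1 indiff ⇒ q·5+(1-q)·3 = q·7+(1-q)·0 ⇒ q(-2) = (1-q)(-3) ⇒ q = 3/5
P2 indiff ⇒ p·5+(1-p)·4 = p·1+(1-p)·6 ⇒ p(4) = (1-p)(2) ⇒ p = 1/3

p=1/3, q=3/5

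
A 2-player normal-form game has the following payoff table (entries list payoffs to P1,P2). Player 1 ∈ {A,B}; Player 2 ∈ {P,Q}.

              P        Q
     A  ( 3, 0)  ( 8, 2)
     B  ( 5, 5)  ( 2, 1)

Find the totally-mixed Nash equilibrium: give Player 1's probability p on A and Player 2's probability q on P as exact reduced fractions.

P1 mixes 2/3 on A; P2 mixes 3/4 on P

P1 indiff ⇒ q·3+(1-q)·8 = q·5+(1-q)·2 ⇒ q(-2) = (1-q)(-6) ⇒ q = 3/4
P2 indiff ⇒ p·0+(1-p)·5 = p·2+(1-p)·1 ⇒ p(-2) = (1-p)(-4) ⇒ p = 2/3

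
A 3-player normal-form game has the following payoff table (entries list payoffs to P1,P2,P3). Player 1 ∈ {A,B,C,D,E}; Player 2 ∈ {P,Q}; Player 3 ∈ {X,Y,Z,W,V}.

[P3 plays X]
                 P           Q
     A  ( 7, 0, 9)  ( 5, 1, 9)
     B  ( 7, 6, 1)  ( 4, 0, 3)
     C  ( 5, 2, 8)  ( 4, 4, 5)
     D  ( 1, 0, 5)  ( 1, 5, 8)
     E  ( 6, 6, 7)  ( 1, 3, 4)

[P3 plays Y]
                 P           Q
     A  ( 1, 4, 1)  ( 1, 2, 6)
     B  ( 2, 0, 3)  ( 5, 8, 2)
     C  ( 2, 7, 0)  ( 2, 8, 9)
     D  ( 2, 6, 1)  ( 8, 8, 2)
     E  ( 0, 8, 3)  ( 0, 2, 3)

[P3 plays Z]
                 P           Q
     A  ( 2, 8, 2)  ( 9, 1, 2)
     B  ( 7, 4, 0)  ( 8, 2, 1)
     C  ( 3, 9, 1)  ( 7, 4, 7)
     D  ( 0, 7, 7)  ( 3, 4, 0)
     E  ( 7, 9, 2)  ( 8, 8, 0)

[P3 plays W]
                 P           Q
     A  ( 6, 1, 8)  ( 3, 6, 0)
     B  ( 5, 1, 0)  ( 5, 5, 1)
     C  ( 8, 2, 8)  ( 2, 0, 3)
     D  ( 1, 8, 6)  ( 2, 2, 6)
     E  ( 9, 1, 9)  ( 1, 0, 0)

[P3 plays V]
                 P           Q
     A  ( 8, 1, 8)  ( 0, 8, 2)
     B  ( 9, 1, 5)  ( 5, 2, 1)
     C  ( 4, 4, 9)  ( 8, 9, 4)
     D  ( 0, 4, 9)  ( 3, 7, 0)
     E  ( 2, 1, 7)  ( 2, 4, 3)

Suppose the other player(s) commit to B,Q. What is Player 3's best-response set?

u_3(X vs B,Q) = 3
u_3(Y vs B,Q) = 2
u_3(Z vs B,Q) = 1
u_3(W vs B,Q) = 1
u_3(V vs B,Q) = 1
max payoff 3 at {X}

argmax u_3 = {X}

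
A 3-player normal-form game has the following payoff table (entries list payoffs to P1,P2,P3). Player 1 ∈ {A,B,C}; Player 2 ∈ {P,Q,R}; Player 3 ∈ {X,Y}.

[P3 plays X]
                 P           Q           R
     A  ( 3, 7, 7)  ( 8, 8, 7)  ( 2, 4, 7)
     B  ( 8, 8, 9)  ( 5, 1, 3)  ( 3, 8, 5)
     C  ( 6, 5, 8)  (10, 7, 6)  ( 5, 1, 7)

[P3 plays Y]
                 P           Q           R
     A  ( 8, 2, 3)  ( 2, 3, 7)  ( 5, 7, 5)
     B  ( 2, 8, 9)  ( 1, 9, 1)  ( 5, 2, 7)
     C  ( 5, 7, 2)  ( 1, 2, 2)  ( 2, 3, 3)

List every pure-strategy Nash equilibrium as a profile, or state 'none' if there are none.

(A,P,X): not NE [P1→B gives 8>3; P2→Q gives 8>7]
(A,P,Y): not NE [P2→R gives 7>2; P3→X gives 7>3]
(A,Q,X): not NE [P1→C gives 10>8]
(A,Q,Y): not NE [P2→R gives 7>3]
(A,R,X): not NE [P1→C gives 5>2; P2→Q gives 8>4]
(A,R,Y): not NE [P3→X gives 7>5]
(B,P,X): NE
(B,P,Y): not NE [P1→A gives 8>2; P2→Q gives 9>8]
(B,Q,X): not NE [P1→C gives 10>5; P2→R gives 8>1]
(B,Q,Y): not NE [P1→A gives 2>1; P3→X gives 3>1]
(B,R,X): not NE [P1→C gives 5>3; P3→Y gives 7>5]
(B,R,Y): not NE [P2→Q gives 9>2]
(C,P,X): not NE [P1→B gives 8>6; P2→Q gives 7>5]
(C,P,Y): not NE [P1→A gives 8>5; P3→X gives 8>2]
(C,Q,X): NE
(C,Q,Y): not NE [P1→A gives 2>1; P2→P gives 7>2; P3→X gives 6>2]
(C,R,X): not NE [P2→Q gives 7>1]
(C,R,Y): not NE [P1→B gives 5>2; P2→P gives 7>3; P3→X gives 7>3]

Nash profiles: (B,P,X), (C,Q,X)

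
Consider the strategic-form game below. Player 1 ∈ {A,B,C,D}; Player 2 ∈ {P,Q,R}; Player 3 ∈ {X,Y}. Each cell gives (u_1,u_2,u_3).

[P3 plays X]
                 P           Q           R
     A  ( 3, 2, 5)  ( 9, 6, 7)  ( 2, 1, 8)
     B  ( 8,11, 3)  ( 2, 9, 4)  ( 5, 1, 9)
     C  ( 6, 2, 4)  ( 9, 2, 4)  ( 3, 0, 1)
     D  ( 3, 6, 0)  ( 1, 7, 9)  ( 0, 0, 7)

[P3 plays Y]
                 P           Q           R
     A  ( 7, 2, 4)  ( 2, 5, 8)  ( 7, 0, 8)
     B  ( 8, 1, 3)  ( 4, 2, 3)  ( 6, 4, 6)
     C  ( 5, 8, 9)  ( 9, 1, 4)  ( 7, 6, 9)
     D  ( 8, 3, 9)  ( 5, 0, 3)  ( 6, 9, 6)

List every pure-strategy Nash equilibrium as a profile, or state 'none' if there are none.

(A,P,X): not NE [P1→B gives 8>3; P2→Q gives 6>2]
(A,P,Y): not NE [P1→D gives 8>7; P2→Q gives 5>2; P3→X gives 5>4]
(A,Q,X): not NE [P3→Y gives 8>7]
(A,Q,Y): not NE [P1→C gives 9>2]
(A,R,X): not NE [P1→B gives 5>2; P2→Q gives 6>1]
(A,R,Y): not NE [P2→Q gives 5>0]
(B,P,X): NE
(B,P,Y): not NE [P2→R gives 4>1]
(B,Q,X): not NE [P1→C gives 9>2; P2→P gives 11>9]
(B,Q,Y): not NE [P1→C gives 9>4; P2→R gives 4>2; P3→X gives 4>3]
(B,R,X): not NE [P2→P gives 11>1]
(B,R,Y): not NE [P1→C gives 7>6; P3→X gives 9>6]
(C,P,X): not NE [P1→B gives 8>6; P3→Y gives 9>4]
(C,P,Y): not NE [P1→D gives 8>5]
(C,Q,X): NE
(C,Q,Y): not NE [P2→P gives 8>1]
(C,R,X): not NE [P1→B gives 5>3; P2→Q gives 2>0; P3→Y gives 9>1]
(C,R,Y): not NE [P2→P gives 8>6]
(D,P,X): not NE [P1→B gives 8>3; P2→Q gives 7>6; P3→Y gives 9>0]
(D,P,Y): not NE [P2→R gives 9>3]
(D,Q,X): not NE [P1→C gives 9>1]
(D,Q,Y): not NE [P1→C gives 9>5; P2→R gives 9>0; P3→X gives 9>3]
(D,R,X): not NE [P1→B gives 5>0; P2→Q gives 7>0]
(D,R,Y): not NE [P1→C gives 7>6; P3→X gives 7>6]

NE set: (B,P,X), (C,Q,X)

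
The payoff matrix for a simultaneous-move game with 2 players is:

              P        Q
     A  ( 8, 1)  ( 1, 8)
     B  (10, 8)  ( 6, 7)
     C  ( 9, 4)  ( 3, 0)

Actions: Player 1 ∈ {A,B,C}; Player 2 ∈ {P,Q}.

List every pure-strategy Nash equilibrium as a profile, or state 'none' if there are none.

Nash profiles: (B,P)

(A,P): not NE [P1→B gives 10>8; P2→Q gives 8>1]
(A,Q): not NE [P1→B gives 6>1]
(B,P): NE
(B,Q): not NE [P2→P gives 8>7]
(C,P): not NE [P1→B gives 10>9]
(C,Q): not NE [P1→B gives 6>3; P2→P gives 4>0]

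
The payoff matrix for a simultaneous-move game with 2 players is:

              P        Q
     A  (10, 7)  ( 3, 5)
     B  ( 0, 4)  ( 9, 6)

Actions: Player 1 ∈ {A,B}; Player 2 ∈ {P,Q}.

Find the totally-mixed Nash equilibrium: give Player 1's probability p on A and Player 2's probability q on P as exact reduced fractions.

p=1/2, q=3/8

P1 indiff ⇒ q·10+(1-q)·3 = q·0+(1-q)·9 ⇒ q(10) = (1-q)(6) ⇒ q = 3/8
P2 indiff ⇒ p·7+(1-p)·4 = p·5+(1-p)·6 ⇒ p(2) = (1-p)(2) ⇒ p = 1/2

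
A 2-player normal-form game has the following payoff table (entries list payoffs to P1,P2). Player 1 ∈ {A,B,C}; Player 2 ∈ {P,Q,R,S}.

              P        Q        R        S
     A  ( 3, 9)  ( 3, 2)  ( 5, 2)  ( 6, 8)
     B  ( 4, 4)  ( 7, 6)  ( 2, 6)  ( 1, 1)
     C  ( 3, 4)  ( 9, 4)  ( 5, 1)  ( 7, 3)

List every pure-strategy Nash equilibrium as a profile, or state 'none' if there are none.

NE set: (C,Q)

(A,P): not NE [P1→B gives 4>3]
(A,Q): not NE [P1→C gives 9>3; P2→P gives 9>2]
(A,R): not NE [P2→P gives 9>2]
(A,S): not NE [P1→C gives 7>6; P2→P gives 9>8]
(B,P): not NE [P2→R gives 6>4]
(B,Q): not NE [P1→C gives 9>7]
(B,R): not NE [P1→C gives 5>2]
(B,S): not NE [P1→C gives 7>1; P2→R gives 6>1]
(C,P): not NE [P1→B gives 4>3]
(C,Q): NE
(C,R): not NE [P2→Q gives 4>1]
(C,S): not NE [P2→Q gives 4>3]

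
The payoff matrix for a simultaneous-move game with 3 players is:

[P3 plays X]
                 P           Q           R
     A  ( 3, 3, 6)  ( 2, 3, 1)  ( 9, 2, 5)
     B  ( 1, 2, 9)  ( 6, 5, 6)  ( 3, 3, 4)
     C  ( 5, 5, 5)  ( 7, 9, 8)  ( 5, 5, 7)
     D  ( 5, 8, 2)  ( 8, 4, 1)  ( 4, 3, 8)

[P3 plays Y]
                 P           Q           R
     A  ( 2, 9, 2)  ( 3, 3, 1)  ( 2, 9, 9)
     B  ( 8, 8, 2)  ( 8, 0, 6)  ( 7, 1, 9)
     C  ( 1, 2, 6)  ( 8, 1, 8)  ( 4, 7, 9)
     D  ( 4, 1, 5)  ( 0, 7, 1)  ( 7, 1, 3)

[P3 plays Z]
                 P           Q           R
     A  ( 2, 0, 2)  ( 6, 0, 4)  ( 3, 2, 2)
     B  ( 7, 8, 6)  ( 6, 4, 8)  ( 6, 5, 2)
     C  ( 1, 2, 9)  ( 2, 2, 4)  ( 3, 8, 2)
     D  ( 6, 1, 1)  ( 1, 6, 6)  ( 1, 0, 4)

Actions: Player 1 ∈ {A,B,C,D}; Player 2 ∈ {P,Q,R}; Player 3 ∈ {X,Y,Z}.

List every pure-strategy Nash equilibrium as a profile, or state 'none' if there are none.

(A,P,X): not NE [P1→D gives 5>3]
(A,P,Y): not NE [P1→B gives 8>2; P3→X gives 6>2]
(A,P,Z): not NE [P1→B gives 7>2; P2→R gives 2>0; P3→X gives 6>2]
(A,Q,X): not NE [P1→D gives 8>2; P3→Z gives 4>1]
(A,Q,Y): not NE [P1→C gives 8>3; P2→R gives 9>3; P3→Z gives 4>1]
(A,Q,Z): not NE [P2→R gives 2>0]
(A,R,X): not NE [P2→Q gives 3>2; P3→Y gives 9>5]
(A,R,Y): not NE [P1→D gives 7>2]
(A,R,Z): not NE [P1→B gives 6>3; P3→Y gives 9>2]
(B,P,X): not NE [P1→D gives 5>1; P2→Q gives 5>2]
(B,P,Y): not NE [P3→X gives 9>2]
(B,P,Z): not NE [P3→X gives 9>6]
(B,Q,X): not NE [P1→D gives 8>6; P3→Z gives 8>6]
(B,Q,Y): not NE [P2→P gives 8>0; P3→Z gives 8>6]
(B,Q,Z): not NE [P2→P gives 8>4]
(B,R,X): not NE [P1→A gives 9>3; P2→Q gives 5>3; P3→Y gives 9>4]
(B,R,Y): not NE [P2→P gives 8>1]
(B,R,Z): not NE [P2→P gives 8>5; P3→Y gives 9>2]
(C,P,X): not NE [P2→Q gives 9>5; P3→Z gives 9>5]
(C,P,Y): not NE [P1→B gives 8>1; P2→R gives 7>2; P3→Z gives 9>6]
(C,P,Z): not NE [P1→B gives 7>1; P2→R gives 8>2]
(C,Q,X): not NE [P1→D gives 8>7]
(C,Q,Y): not NE [P2→R gives 7>1]
(C,Q,Z): not NE [P1→B gives 6>2; P2→R gives 8>2; P3→Y gives 8>4]
(C,R,X): not NE [P1→A gives 9>5; P2→Q gives 9>5; P3→Y gives 9>7]
(C,R,Y): not NE [P1→D gives 7>4]
(C,R,Z): not NE [P1→B gives 6>3; P3→Y gives 9>2]
(D,P,X): not NE [P3→Y gives 5>2]
(D,P,Y): not NE [P1→B gives 8>4; P2→Q gives 7>1]
(D,P,Z): not NE [P1→B gives 7>6; P2→Q gives 6>1; P3→Y gives 5>1]
(D,Q,X): not NE [P2→P gives 8>4; P3→Z gives 6>1]
(D,Q,Y): not NE [P1→C gives 8>0; P3→Z gives 6>1]
(D,Q,Z): not NE [P1→B gives 6>1]
(D,R,X): not NE [P1→A gives 9>4; P2→P gives 8>3]
(D,R,Y): not NE [P2→Q gives 7>1; P3→X gives 8>3]
(D,R,Z): not NE [P1→B gives 6>1; P2→Q gives 6>0; P3→X gives 8>4]

PSNE: ∅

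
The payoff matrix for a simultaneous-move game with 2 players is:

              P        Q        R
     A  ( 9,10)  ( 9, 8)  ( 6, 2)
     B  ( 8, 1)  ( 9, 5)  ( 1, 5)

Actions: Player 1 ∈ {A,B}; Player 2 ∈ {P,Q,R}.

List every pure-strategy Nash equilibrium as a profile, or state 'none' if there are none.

PSNE = {(A,P), (B,Q)}

(A,P): NE
(A,Q): not NE [P2→P gives 10>8]
(A,R): not NE [P2→P gives 10>2]
(B,P): not NE [P1→A gives 9>8; P2→R gives 5>1]
(B,Q): NE
(B,R): not NE [P1→A gives 6>1]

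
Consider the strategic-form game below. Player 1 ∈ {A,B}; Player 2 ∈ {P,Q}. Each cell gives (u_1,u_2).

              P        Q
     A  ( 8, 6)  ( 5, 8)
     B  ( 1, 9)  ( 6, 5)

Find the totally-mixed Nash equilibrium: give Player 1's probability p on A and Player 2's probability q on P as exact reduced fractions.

P1 indiff ⇒ q·8+(1-q)·5 = q·1+(1-q)·6 ⇒ q(7) = (1-q)(1) ⇒ q = 1/8
P2 indiff ⇒ p·6+(1-p)·9 = p·8+(1-p)·5 ⇒ p(-2) = (1-p)(-4) ⇒ p = 2/3

p=2/3, q=1/8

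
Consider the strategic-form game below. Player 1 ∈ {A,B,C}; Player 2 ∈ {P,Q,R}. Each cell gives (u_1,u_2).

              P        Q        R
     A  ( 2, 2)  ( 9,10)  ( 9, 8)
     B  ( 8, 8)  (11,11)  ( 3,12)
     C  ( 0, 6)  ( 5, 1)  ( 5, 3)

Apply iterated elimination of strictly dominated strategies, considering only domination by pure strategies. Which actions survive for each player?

Survivors P1:{A,B} P2:{Q,R}

P1 drop C (A beats it: P:2>0 Q:9>5 R:9>5)
P2 drop P (Q beats it: A:10>2 B:11>8)
P1→{A,B} P2→{Q,R}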